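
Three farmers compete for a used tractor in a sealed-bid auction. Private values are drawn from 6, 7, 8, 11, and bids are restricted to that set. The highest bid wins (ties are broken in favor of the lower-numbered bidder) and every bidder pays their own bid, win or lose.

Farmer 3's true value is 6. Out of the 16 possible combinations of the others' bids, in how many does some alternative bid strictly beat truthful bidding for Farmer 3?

9

Others bid (6, 6): truth gives -6; bid 7 gives -1 > -6. Violating.
Others bid (6, 7): truth gives -6; bid 8 gives -2 > -6. Violating.
Others bid (6, 8): truth gives -6; bid 11 gives -5 > -6. Violating.
Others bid (7, 6): truth gives -6; bid 8 gives -2 > -6. Violating.
Others bid (6, 11): truth gives -6; no alternative beats it.
Others bid (7, 11): truth gives -6; no alternative beats it.
(Checking all 16 profiles: 9 have a profitable deviation, 7 do not.)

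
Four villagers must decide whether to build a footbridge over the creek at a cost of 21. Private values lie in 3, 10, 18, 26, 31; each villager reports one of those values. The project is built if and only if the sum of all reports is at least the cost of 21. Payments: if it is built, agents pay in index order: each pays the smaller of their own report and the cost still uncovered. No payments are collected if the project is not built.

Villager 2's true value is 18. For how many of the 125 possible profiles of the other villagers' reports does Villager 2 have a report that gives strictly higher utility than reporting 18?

Others report (3, 3, 10): truth gives 0; report 10 gives 8 > 0. Violating.
Others report (3, 3, 18): truth gives 0; report 3 gives 15 > 0. Violating.
Others report (3, 3, 26): truth gives 0; report 3 gives 15 > 0. Violating.
Others report (3, 3, 31): truth gives 0; report 3 gives 15 > 0. Violating.
Others report (3, 3, 3): truth gives 0; no alternative beats it.
Others report (18, 3, 3): truth gives 15; no alternative beats it.
(Checking all 125 profiles: 49 have a profitable deviation, 76 do not.)

49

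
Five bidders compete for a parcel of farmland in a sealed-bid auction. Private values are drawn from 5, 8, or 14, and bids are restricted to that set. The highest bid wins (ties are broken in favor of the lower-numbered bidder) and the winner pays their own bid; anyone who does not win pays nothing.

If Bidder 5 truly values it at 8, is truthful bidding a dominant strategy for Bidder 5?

Check each profile of the others' bids and compare truth against every alternative bid.
Others bid (5, 5, 5, 5): truth gives 0, best alternative gives 0.
Others bid (5, 5, 5, 8): truth gives 0, best alternative gives 0.
Others bid (5, 5, 5, 14): truth gives 0, best alternative gives 0.
Others bid (5, 5, 8, 5): truth gives 0, best alternative gives 0.
Others bid (5, 5, 8, 8): truth gives 0, best alternative gives 0.
Others bid (5, 5, 8, 14): truth gives 0, best alternative gives 0.
(Remaining 75 profiles checked similarly; truth is weakly best in each.)
In every case the truthful bid is at least as good as any alternative, so it is a dominant strategy.

Yes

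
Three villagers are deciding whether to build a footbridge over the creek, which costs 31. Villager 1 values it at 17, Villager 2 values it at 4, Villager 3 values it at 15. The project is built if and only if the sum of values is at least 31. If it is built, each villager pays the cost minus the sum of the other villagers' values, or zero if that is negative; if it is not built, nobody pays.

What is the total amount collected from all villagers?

Total value 36 ≥ cost 31, so it is built.
Villager 1: others sum to 19; max(0, 31 - 19) = 12.
Villager 2: others sum to 32; max(0, 31 - 32) = 0.
Villager 3: others sum to 21; max(0, 31 - 21) = 10.
Total collected = 12 + 0 + 10 = 22.

22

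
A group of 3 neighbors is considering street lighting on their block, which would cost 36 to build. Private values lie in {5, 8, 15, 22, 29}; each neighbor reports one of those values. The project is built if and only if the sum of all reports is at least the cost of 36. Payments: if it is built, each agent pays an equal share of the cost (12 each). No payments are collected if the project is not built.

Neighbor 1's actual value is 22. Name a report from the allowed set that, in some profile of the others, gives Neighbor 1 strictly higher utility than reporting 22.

29

Suppose Neighbor 2 reports 5 and Neighbor 3 reports 5.
Report 22: project not built, utility 0.
Report 29: project built, pays 12, utility 22 - 12 = 10.
So reporting 29 beats truth here (10 > 0).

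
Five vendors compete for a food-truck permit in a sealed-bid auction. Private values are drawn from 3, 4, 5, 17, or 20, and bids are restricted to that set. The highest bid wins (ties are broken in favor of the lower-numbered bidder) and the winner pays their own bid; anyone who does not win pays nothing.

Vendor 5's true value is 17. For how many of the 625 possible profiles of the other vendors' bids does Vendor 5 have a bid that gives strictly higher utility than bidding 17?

16

Others bid (3, 3, 3, 3): truth gives 0; bid 4 gives 13 > 0. Violating.
Others bid (3, 3, 3, 4): truth gives 0; bid 5 gives 12 > 0. Violating.
Others bid (3, 3, 4, 3): truth gives 0; bid 5 gives 12 > 0. Violating.
Others bid (3, 3, 4, 4): truth gives 0; bid 5 gives 12 > 0. Violating.
Others bid (3, 3, 3, 5): truth gives 0; no alternative beats it.
Others bid (3, 3, 3, 17): truth gives 0; no alternative beats it.
(Checking all 625 profiles: 16 have a profitable deviation, 609 do not.)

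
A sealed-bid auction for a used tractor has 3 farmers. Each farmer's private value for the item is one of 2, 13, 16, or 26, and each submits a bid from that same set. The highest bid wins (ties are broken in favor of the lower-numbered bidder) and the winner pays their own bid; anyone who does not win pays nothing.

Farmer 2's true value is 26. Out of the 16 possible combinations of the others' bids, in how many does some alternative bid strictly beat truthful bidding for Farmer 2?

6

Others bid (2, 2): truth gives 0; bid 13 gives 13 > 0. Violating.
Others bid (2, 13): truth gives 0; bid 13 gives 13 > 0. Violating.
Others bid (2, 16): truth gives 0; bid 16 gives 10 > 0. Violating.
Others bid (13, 2): truth gives 0; bid 16 gives 10 > 0. Violating.
Others bid (2, 26): truth gives 0; no alternative beats it.
Others bid (13, 26): truth gives 0; no alternative beats it.
(Checking all 16 profiles: 6 have a profitable deviation, 10 do not.)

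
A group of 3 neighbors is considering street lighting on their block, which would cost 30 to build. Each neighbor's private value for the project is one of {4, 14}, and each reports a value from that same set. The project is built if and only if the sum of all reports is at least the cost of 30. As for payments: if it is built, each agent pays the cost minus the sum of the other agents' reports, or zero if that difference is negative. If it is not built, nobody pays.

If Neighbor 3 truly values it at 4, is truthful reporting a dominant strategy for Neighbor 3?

Check each profile of the others' reports and compare truth against every alternative report.
Others report (4, 14): truth gives 0, best alternative gives -8.
Others report (14, 4): truth gives 0, best alternative gives -8.
Others report (14, 14): truth gives 2, best alternative gives 2.
Others report (4, 4): truth gives 0, best alternative gives 0.
In every case the truthful report is at least as good as any alternative, so it is a dominant strategy.

Yes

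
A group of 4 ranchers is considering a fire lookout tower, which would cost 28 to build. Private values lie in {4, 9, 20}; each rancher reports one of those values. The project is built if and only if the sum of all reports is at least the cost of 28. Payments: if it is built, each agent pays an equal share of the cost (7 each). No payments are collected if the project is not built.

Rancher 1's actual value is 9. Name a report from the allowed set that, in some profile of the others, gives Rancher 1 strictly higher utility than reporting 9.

20

Suppose Rancher 2 reports 4, Rancher 3 reports 4 and Rancher 4 reports 4.
Report 9: project not built, utility 0.
Report 20: project built, pays 7, utility 9 - 7 = 2.
So reporting 20 beats truth here (2 > 0).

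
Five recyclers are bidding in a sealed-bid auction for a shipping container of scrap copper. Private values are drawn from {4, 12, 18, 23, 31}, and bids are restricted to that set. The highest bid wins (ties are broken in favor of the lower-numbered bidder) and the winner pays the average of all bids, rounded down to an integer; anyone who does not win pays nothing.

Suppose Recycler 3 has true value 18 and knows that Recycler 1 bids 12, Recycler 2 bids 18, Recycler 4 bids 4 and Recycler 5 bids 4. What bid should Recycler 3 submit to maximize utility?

23

Bid 4: loses, pays 0, utility 0.
Bid 12: loses, pays 0, utility 0.
Bid 18: loses, pays 0, utility 0.
Bid 23: wins, pays 12, utility 18 - 12 = 6.
Bid 31: wins, pays 13, utility 18 - 13 = 5.
The best choice is 23 with utility 6.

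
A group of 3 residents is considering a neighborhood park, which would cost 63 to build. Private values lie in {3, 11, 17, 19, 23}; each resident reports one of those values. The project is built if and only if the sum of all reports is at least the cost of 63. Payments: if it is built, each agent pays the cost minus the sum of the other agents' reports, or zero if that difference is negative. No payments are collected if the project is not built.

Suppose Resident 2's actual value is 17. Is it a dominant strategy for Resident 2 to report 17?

Yes

Check each profile of the others' reports and compare truth against every alternative report.
Others report (3, 3): truth gives 0, best alternative gives 0.
Others report (3, 11): truth gives 0, best alternative gives 0.
Others report (3, 17): truth gives 0, best alternative gives 0.
Others report (3, 19): truth gives 0, best alternative gives 0.
Others report (3, 23): truth gives 0, best alternative gives 0.
Others report (11, 3): truth gives 0, best alternative gives 0.
(Remaining 19 profiles checked similarly; truth is weakly best in each.)
In every case the truthful report is at least as good as any alternative, so it is a dominant strategy.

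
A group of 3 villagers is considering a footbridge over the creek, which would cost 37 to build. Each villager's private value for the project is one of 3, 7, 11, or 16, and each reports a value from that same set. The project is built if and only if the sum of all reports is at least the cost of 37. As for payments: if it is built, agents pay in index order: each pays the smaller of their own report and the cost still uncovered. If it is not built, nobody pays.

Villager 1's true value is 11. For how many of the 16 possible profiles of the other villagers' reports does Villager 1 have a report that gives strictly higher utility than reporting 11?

Others report (16, 16): truth gives 0; report 7 gives 4 > 0. Violating.
Others report (3, 3): truth gives 0; no alternative beats it.
Others report (3, 7): truth gives 0; no alternative beats it.
(Checking all 16 profiles: 1 has a profitable deviation, 15 do not.)

1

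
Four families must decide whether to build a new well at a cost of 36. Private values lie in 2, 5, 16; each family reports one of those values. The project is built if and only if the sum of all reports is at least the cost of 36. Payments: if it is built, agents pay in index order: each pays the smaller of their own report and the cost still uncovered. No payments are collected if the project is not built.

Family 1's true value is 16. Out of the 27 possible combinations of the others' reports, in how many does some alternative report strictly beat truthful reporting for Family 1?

Others report (2, 16, 16): truth gives 0; report 2 gives 14 > 0. Violating.
Others report (5, 16, 16): truth gives 0; report 2 gives 14 > 0. Violating.
Others report (16, 2, 16): truth gives 0; report 2 gives 14 > 0. Violating.
Others report (16, 5, 16): truth gives 0; report 2 gives 14 > 0. Violating.
Others report (2, 2, 2): truth gives 0; no alternative beats it.
Others report (2, 2, 5): truth gives 0; no alternative beats it.
(Checking all 27 profiles: 7 have a profitable deviation, 20 do not.)

7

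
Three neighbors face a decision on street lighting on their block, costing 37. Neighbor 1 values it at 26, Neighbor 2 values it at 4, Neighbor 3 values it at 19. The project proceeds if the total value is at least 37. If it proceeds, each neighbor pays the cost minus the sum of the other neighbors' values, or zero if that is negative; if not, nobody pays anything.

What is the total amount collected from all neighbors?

Total value 49 ≥ cost 37, so it is built.
Neighbor 1: others sum to 23; max(0, 37 - 23) = 14.
Neighbor 2: others sum to 45; max(0, 37 - 45) = 0.
Neighbor 3: others sum to 30; max(0, 37 - 30) = 7.
Total collected = 14 + 0 + 7 = 21.

21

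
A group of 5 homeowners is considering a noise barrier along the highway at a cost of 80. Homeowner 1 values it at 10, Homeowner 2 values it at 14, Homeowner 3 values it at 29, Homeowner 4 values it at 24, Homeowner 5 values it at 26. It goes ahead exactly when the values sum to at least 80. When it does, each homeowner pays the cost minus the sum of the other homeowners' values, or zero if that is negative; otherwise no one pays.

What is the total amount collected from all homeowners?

Total value 103 ≥ cost 80, so it is built.
Homeowner 1: others sum to 93; max(0, 80 - 93) = 0.
Homeowner 2: others sum to 89; max(0, 80 - 89) = 0.
Homeowner 3: others sum to 74; max(0, 80 - 74) = 6.
Homeowner 4: others sum to 79; max(0, 80 - 79) = 1.
Homeowner 5: others sum to 77; max(0, 80 - 77) = 3.
Total collected = 0 + 0 + 6 + 1 + 3 = 10.

10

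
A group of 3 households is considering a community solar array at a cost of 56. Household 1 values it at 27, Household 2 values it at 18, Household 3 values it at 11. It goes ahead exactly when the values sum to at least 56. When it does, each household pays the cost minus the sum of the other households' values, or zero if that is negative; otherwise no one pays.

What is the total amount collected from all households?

56

Total value 56 ≥ cost 56, so it is built.
Household 1: others sum to 29; max(0, 56 - 29) = 27.
Household 2: others sum to 38; max(0, 56 - 38) = 18.
Household 3: others sum to 45; max(0, 56 - 45) = 11.
Total collected = 27 + 18 + 11 = 56.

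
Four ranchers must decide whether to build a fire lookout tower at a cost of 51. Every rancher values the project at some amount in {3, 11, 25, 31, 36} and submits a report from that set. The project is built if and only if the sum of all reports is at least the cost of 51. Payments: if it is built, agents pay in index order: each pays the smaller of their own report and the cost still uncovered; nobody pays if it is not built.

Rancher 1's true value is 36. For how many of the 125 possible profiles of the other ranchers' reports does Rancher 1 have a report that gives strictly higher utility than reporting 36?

Others report (3, 3, 25): truth gives 0; report 25 gives 11 > 0. Violating.
Others report (3, 3, 31): truth gives 0; report 25 gives 11 > 0. Violating.
Others report (3, 3, 36): truth gives 0; report 11 gives 25 > 0. Violating.
Others report (3, 11, 11): truth gives 0; report 31 gives 5 > 0. Violating.
Others report (3, 3, 3): truth gives 0; no alternative beats it.
Others report (3, 3, 11): truth gives 0; no alternative beats it.
(Checking all 125 profiles: 121 have a profitable deviation, 4 do not.)

121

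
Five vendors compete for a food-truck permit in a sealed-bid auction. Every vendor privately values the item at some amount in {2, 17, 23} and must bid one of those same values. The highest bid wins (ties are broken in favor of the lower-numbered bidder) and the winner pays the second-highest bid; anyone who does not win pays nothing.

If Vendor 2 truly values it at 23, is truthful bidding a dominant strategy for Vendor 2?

Check each profile of the others' bids and compare truth against every alternative bid.
Others bid (17, 2, 2, 2): truth gives 6, best alternative gives 0.
Others bid (17, 2, 2, 17): truth gives 6, best alternative gives 0.
Others bid (17, 2, 17, 2): truth gives 6, best alternative gives 0.
Others bid (17, 2, 17, 17): truth gives 6, best alternative gives 0.
Others bid (17, 17, 2, 2): truth gives 6, best alternative gives 0.
Others bid (17, 17, 2, 17): truth gives 6, best alternative gives 0.
(Remaining 75 profiles checked similarly; truth is weakly best in each.)
In every case the truthful bid is at least as good as any alternative, so it is a dominant strategy.

Yes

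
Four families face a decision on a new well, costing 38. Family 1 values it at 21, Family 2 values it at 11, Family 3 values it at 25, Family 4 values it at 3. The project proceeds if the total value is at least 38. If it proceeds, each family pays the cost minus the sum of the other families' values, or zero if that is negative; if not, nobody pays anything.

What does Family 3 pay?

3

Total value 60 ≥ cost 38, so the project is built.
The other families' values sum to 35.
Cost minus that sum is 38 - 35 = 3.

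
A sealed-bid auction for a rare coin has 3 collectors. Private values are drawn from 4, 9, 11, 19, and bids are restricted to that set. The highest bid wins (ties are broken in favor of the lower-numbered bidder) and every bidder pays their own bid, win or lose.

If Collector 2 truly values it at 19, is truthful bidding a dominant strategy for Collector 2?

No

Consider the case where Collector 1 bids 4 and Collector 3 bids 4.
Truthful bid 19: wins, pays 19, utility 19 - 19 = 0.
Bid 9 instead: wins, pays 9, utility 19 - 9 = 10.
Since 10 > 0, bidding 9 is strictly better here, so truthful bidding is not dominant.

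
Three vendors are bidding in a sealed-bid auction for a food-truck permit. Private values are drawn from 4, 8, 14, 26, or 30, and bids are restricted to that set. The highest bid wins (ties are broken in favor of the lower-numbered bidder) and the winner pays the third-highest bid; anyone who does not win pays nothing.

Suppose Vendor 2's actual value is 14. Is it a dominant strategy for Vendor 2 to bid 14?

Consider the case where Vendor 1 bids 4 and Vendor 3 bids 26.
Truthful bid 14: loses, pays 0, utility 0.
Bid 26 instead: wins, pays 4, utility 14 - 4 = 10.
Since 10 > 0, bidding 26 is strictly better here, so truthful bidding is not dominant.

No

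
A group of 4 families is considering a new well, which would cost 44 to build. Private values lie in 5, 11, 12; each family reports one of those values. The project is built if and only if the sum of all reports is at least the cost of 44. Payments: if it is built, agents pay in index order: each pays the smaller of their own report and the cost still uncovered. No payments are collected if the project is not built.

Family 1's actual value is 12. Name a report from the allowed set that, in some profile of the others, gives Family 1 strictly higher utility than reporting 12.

Suppose Family 2 reports 11, Family 3 reports 11 and Family 4 reports 11.
Report 12: project built, pays 12, utility 12 - 12 = 0.
Report 11: project built, pays 11, utility 12 - 11 = 1.
So reporting 11 beats truth here (1 > 0).

11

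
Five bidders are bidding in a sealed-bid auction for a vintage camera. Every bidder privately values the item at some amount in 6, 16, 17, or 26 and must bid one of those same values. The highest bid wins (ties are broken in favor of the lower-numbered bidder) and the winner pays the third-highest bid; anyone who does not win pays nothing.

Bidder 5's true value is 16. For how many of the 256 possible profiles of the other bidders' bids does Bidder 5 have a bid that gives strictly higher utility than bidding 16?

8

Others bid (6, 6, 6, 16): truth gives 0; bid 17 gives 10 > 0. Violating.
Others bid (6, 6, 6, 17): truth gives 0; bid 26 gives 10 > 0. Violating.
Others bid (6, 6, 16, 6): truth gives 0; bid 17 gives 10 > 0. Violating.
Others bid (6, 6, 17, 6): truth gives 0; bid 26 gives 10 > 0. Violating.
Others bid (6, 6, 6, 6): truth gives 10; no alternative beats it.
Others bid (6, 6, 6, 26): truth gives 0; no alternative beats it.
(Checking all 256 profiles: 8 have a profitable deviation, 248 do not.)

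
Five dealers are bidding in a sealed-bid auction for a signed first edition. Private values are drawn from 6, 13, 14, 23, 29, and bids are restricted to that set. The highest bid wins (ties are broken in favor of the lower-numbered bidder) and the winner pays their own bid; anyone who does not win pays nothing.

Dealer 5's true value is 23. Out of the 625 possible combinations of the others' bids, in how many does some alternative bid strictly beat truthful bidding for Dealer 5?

16

Others bid (6, 6, 6, 6): truth gives 0; bid 13 gives 10 > 0. Violating.
Others bid (6, 6, 6, 13): truth gives 0; bid 14 gives 9 > 0. Violating.
Others bid (6, 6, 13, 6): truth gives 0; bid 14 gives 9 > 0. Violating.
Others bid (6, 6, 13, 13): truth gives 0; bid 14 gives 9 > 0. Violating.
Others bid (6, 6, 6, 14): truth gives 0; no alternative beats it.
Others bid (6, 6, 6, 23): truth gives 0; no alternative beats it.
(Checking all 625 profiles: 16 have a profitable deviation, 609 do not.)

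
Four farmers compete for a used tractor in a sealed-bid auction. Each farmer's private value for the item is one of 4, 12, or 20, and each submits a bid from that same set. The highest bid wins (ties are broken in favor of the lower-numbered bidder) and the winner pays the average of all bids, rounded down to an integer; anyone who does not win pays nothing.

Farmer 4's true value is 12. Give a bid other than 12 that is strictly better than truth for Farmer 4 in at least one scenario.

Suppose Farmer 1 bids 4, Farmer 2 bids 4 and Farmer 3 bids 12.
Bid 12: loses, pays 0, utility 0.
Bid 20: wins, pays 10, utility 12 - 10 = 2.
So bidding 20 beats truth here (2 > 0).

20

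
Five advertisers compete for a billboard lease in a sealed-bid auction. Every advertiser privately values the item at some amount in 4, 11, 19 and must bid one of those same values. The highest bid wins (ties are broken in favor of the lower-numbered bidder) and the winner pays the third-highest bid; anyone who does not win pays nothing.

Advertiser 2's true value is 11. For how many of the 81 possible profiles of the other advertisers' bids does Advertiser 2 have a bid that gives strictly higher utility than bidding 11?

Others bid (4, 4, 4, 19): truth gives 0; bid 19 gives 7 > 0. Violating.
Others bid (4, 4, 19, 4): truth gives 0; bid 19 gives 7 > 0. Violating.
Others bid (4, 19, 4, 4): truth gives 0; bid 19 gives 7 > 0. Violating.
Others bid (11, 4, 4, 4): truth gives 0; bid 19 gives 7 > 0. Violating.
Others bid (4, 4, 4, 4): truth gives 7; no alternative beats it.
Others bid (4, 4, 4, 11): truth gives 7; no alternative beats it.
(Checking all 81 profiles: 4 have a profitable deviation, 77 do not.)

4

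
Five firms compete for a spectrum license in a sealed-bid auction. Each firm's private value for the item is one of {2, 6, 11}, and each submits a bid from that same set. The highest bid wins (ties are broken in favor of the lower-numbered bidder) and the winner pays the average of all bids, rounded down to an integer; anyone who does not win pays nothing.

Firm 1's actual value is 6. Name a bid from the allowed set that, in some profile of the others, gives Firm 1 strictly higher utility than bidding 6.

Suppose Firm 2 bids 2, Firm 3 bids 2, Firm 4 bids 2 and Firm 5 bids 11.
Bid 6: loses, pays 0, utility 0.
Bid 11: wins, pays 5, utility 6 - 5 = 1.
So bidding 11 beats truth here (1 > 0).

11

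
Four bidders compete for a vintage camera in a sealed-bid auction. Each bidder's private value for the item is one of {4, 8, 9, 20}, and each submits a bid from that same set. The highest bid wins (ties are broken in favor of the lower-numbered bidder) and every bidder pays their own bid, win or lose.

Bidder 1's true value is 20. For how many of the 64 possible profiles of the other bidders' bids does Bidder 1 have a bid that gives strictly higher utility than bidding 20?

Others bid (4, 4, 4): truth gives 0; bid 4 gives 16 > 0. Violating.
Others bid (4, 4, 8): truth gives 0; bid 8 gives 12 > 0. Violating.
Others bid (4, 4, 9): truth gives 0; bid 9 gives 11 > 0. Violating.
Others bid (4, 8, 4): truth gives 0; bid 8 gives 12 > 0. Violating.
Others bid (4, 4, 20): truth gives 0; no alternative beats it.
Others bid (4, 8, 20): truth gives 0; no alternative beats it.
(Checking all 64 profiles: 27 have a profitable deviation, 37 do not.)

27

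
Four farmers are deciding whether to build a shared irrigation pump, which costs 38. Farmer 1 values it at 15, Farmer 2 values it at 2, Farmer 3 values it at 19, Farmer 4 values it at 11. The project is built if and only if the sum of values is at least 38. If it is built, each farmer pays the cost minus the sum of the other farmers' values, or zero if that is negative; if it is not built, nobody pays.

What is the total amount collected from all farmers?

18

Total value 47 ≥ cost 38, so it is built.
Farmer 1: others sum to 32; max(0, 38 - 32) = 6.
Farmer 2: others sum to 45; max(0, 38 - 45) = 0.
Farmer 3: others sum to 28; max(0, 38 - 28) = 10.
Farmer 4: others sum to 36; max(0, 38 - 36) = 2.
Total collected = 6 + 0 + 10 + 2 = 18.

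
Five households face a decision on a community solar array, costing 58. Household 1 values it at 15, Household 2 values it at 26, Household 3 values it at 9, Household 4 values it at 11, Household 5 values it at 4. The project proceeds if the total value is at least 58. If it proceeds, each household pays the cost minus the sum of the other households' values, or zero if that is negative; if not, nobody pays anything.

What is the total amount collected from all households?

33

Total value 65 ≥ cost 58, so it is built.
Household 1: others sum to 50; max(0, 58 - 50) = 8.
Household 2: others sum to 39; max(0, 58 - 39) = 19.
Household 3: others sum to 56; max(0, 58 - 56) = 2.
Household 4: others sum to 54; max(0, 58 - 54) = 4.
Household 5: others sum to 61; max(0, 58 - 61) = 0.
Total collected = 8 + 19 + 2 + 4 + 0 = 33.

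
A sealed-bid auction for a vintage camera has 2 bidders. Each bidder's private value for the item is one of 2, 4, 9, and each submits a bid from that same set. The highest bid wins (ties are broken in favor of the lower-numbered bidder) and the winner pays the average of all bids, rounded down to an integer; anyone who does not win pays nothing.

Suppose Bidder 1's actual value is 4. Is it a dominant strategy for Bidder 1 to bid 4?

No

Consider the case where Bidder 2 bids 2.
Truthful bid 4: wins, pays 3, utility 4 - 3 = 1.
Bid 2 instead: wins, pays 2, utility 4 - 2 = 2.
Since 2 > 1, bidding 2 is strictly better here, so truthful bidding is not dominant.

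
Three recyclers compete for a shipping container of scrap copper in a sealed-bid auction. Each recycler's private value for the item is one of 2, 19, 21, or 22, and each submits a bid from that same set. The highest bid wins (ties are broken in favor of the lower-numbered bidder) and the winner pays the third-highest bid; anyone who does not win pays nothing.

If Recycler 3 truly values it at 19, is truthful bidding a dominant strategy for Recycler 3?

No

Consider the case where Recycler 1 bids 2 and Recycler 2 bids 19.
Truthful bid 19: loses, pays 0, utility 0.
Bid 21 instead: wins, pays 2, utility 19 - 2 = 17.
Since 17 > 0, bidding 21 is strictly better here, so truthful bidding is not dominant.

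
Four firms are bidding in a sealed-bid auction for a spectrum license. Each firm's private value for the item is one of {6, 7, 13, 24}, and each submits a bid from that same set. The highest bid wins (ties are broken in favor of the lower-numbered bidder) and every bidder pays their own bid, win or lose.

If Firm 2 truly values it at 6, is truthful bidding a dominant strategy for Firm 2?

No

Consider the case where Firm 1 bids 6, Firm 3 bids 6 and Firm 4 bids 6.
Truthful bid 6: loses but pays 6, utility -6.
Bid 7 instead: wins, pays 7, utility 6 - 7 = -1.
Since -1 > -6, bidding 7 is strictly better here, so truthful bidding is not dominant.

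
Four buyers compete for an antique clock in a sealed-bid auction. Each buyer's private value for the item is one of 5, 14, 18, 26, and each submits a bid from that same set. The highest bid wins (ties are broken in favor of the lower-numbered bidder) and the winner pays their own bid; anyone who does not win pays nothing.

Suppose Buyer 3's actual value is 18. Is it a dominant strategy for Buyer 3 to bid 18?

No

Consider the case where Buyer 1 bids 5, Buyer 2 bids 5 and Buyer 4 bids 5.
Truthful bid 18: wins, pays 18, utility 18 - 18 = 0.
Bid 14 instead: wins, pays 14, utility 18 - 14 = 4.
Since 4 > 0, bidding 14 is strictly better here, so truthful bidding is not dominant.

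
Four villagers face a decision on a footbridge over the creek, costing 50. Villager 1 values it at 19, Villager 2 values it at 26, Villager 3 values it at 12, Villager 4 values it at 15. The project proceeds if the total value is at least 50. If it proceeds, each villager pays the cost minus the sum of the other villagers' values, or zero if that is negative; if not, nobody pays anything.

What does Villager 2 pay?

Total value 72 ≥ cost 50, so the project is built.
The other villagers' values sum to 46.
Cost minus that sum is 50 - 46 = 4.

4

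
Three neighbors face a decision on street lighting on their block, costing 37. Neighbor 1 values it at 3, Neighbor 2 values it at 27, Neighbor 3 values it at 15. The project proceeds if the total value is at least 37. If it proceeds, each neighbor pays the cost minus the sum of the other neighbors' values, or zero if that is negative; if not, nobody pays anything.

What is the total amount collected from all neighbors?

26

Total value 45 ≥ cost 37, so it is built.
Neighbor 1: others sum to 42; max(0, 37 - 42) = 0.
Neighbor 2: others sum to 18; max(0, 37 - 18) = 19.
Neighbor 3: others sum to 30; max(0, 37 - 30) = 7.
Total collected = 0 + 19 + 7 = 26.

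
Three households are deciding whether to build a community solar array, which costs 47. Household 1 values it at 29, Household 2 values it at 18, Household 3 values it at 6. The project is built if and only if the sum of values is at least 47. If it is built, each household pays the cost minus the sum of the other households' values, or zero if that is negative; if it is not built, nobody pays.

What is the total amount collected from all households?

35

Total value 53 ≥ cost 47, so it is built.
Household 1: others sum to 24; max(0, 47 - 24) = 23.
Household 2: others sum to 35; max(0, 47 - 35) = 12.
Household 3: others sum to 47; max(0, 47 - 47) = 0.
Total collected = 23 + 12 + 0 = 35.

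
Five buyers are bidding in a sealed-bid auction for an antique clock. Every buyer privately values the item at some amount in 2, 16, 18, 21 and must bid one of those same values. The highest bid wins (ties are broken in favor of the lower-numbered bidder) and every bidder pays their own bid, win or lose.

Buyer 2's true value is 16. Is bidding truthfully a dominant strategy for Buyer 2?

Consider the case where Buyer 1 bids 2, Buyer 3 bids 2, Buyer 4 bids 2 and Buyer 5 bids 18.
Truthful bid 16: loses but pays 16, utility -16.
Bid 2 instead: loses but pays 2, utility -2.
Since -2 > -16, bidding 2 is strictly better here, so truthful bidding is not dominant.

No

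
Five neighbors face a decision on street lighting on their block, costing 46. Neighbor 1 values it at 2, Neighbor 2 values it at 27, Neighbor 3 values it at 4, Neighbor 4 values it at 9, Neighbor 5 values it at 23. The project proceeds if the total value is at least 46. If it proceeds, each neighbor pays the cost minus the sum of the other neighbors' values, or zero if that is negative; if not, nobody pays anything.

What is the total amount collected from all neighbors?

12

Total value 65 ≥ cost 46, so it is built.
Neighbor 1: others sum to 63; max(0, 46 - 63) = 0.
Neighbor 2: others sum to 38; max(0, 46 - 38) = 8.
Neighbor 3: others sum to 61; max(0, 46 - 61) = 0.
Neighbor 4: others sum to 56; max(0, 46 - 56) = 0.
Neighbor 5: others sum to 42; max(0, 46 - 42) = 4.
Total collected = 0 + 8 + 0 + 0 + 4 = 12.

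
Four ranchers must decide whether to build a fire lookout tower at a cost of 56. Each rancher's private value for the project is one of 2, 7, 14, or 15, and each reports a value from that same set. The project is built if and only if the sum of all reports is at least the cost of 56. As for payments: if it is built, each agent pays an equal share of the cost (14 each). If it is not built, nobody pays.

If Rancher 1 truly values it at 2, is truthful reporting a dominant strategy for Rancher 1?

Yes

Check each profile of the others' reports and compare truth against every alternative report.
Others report (2, 2, 2): truth gives 0, best alternative gives 0.
Others report (2, 2, 7): truth gives 0, best alternative gives 0.
Others report (2, 2, 14): truth gives 0, best alternative gives 0.
Others report (2, 2, 15): truth gives 0, best alternative gives 0.
Others report (2, 7, 2): truth gives 0, best alternative gives 0.
Others report (2, 7, 7): truth gives 0, best alternative gives 0.
(Remaining 58 profiles checked similarly; truth is weakly best in each.)
In every case the truthful report is at least as good as any alternative, so it is a dominant strategy.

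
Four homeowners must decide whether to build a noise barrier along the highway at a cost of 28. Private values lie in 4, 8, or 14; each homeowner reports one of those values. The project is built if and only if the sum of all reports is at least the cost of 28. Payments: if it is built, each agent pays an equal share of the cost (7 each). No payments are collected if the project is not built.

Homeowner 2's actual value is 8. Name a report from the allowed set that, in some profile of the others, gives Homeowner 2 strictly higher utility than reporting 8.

14

Suppose Homeowner 1 reports 4, Homeowner 3 reports 4 and Homeowner 4 reports 8.
Report 8: project not built, utility 0.
Report 14: project built, pays 7, utility 8 - 7 = 1.
So reporting 14 beats truth here (1 > 0).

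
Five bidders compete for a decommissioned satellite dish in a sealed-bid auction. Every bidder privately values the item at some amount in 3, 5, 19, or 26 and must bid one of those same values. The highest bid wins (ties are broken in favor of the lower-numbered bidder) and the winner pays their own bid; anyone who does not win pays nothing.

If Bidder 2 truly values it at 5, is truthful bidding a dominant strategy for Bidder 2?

Yes

Check each profile of the others' bids and compare truth against every alternative bid.
Others bid (3, 3, 3, 3): truth gives 0, best alternative gives 0.
Others bid (3, 3, 3, 5): truth gives 0, best alternative gives 0.
Others bid (3, 3, 3, 19): truth gives 0, best alternative gives 0.
Others bid (3, 3, 3, 26): truth gives 0, best alternative gives 0.
Others bid (3, 3, 5, 3): truth gives 0, best alternative gives 0.
Others bid (3, 3, 5, 5): truth gives 0, best alternative gives 0.
(Remaining 250 profiles checked similarly; truth is weakly best in each.)
In every case the truthful bid is at least as good as any alternative, so it is a dominant strategy.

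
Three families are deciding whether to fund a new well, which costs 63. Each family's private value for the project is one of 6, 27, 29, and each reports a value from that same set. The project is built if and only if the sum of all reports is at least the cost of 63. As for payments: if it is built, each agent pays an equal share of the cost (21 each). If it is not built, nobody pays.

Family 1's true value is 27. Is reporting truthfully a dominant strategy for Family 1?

Consider the case where Family 2 reports 6 and Family 3 reports 29.
Truthful report 27: project not built, utility 0.
Report 29 instead: project built, pays 21, utility 27 - 21 = 6.
Since 6 > 0, reporting 29 is strictly better here, so truthful reporting is not dominant.

No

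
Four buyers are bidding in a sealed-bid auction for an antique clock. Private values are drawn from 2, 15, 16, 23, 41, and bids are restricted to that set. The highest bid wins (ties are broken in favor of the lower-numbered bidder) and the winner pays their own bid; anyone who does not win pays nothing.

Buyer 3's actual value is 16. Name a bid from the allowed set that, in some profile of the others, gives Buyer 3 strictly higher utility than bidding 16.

15

Suppose Buyer 1 bids 2, Buyer 2 bids 2 and Buyer 4 bids 2.
Bid 16: wins, pays 16, utility 16 - 16 = 0.
Bid 15: wins, pays 15, utility 16 - 15 = 1.
So bidding 15 beats truth here (1 > 0).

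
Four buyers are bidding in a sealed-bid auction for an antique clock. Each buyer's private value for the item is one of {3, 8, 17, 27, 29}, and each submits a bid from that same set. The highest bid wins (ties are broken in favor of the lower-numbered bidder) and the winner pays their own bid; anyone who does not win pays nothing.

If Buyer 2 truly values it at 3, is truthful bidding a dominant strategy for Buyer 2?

Check each profile of the others' bids and compare truth against every alternative bid.
Others bid (3, 3, 3): truth gives 0, best alternative gives -5.
Others bid (3, 3, 8): truth gives 0, best alternative gives -5.
Others bid (3, 8, 3): truth gives 0, best alternative gives -5.
Others bid (3, 8, 8): truth gives 0, best alternative gives -5.
Others bid (3, 3, 17): truth gives 0, best alternative gives 0.
Others bid (3, 3, 27): truth gives 0, best alternative gives 0.
(Remaining 119 profiles checked similarly; truth is weakly best in each.)
In every case the truthful bid is at least as good as any alternative, so it is a dominant strategy.

Yes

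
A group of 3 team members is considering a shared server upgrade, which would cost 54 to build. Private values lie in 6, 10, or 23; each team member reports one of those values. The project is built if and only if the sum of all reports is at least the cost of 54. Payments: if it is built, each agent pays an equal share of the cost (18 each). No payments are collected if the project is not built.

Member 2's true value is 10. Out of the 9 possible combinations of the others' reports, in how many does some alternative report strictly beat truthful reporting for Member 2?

Others report (23, 23): truth gives -8; report 6 gives 0 > -8. Violating.
Others report (6, 6): truth gives 0; no alternative beats it.
Others report (6, 10): truth gives 0; no alternative beats it.
(Checking all 9 profiles: 1 has a profitable deviation, 8 do not.)

1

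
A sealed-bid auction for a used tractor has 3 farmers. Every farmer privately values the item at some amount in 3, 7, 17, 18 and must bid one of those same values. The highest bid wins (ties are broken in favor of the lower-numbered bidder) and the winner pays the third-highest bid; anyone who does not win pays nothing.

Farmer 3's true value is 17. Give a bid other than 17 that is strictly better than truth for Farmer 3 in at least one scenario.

18

Suppose Farmer 1 bids 3 and Farmer 2 bids 17.
Bid 17: loses, pays 0, utility 0.
Bid 18: wins, pays 3, utility 17 - 3 = 14.
So bidding 18 beats truth here (14 > 0).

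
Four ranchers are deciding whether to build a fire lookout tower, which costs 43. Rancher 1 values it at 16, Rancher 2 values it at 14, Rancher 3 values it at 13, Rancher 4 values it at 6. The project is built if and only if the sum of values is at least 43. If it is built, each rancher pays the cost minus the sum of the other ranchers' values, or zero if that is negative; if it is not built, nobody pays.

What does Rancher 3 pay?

7

Total value 49 ≥ cost 43, so the project is built.
The other ranchers' values sum to 36.
Cost minus that sum is 43 - 36 = 7.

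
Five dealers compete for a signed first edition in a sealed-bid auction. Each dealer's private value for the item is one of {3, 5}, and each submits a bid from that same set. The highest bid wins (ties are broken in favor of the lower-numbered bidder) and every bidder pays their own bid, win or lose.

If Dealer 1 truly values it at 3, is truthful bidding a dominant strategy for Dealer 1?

Consider the case where Dealer 2 bids 3, Dealer 3 bids 3, Dealer 4 bids 3 and Dealer 5 bids 5.
Truthful bid 3: loses but pays 3, utility -3.
Bid 5 instead: wins, pays 5, utility 3 - 5 = -2.
Since -2 > -3, bidding 5 is strictly better here, so truthful bidding is not dominant.

No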